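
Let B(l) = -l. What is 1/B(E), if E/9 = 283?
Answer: -1/2547 ≈ -0.00039262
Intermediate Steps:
E = 2547 (E = 9*283 = 2547)
1/B(E) = 1/(-1*2547) = 1/(-2547) = -1/2547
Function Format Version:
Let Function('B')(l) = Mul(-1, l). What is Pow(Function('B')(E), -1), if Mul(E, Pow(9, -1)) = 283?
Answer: Rational(-1, 2547) ≈ -0.00039262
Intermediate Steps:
E = 2547 (E = Mul(9, 283) = 2547)
Pow(Function('B')(E), -1) = Pow(Mul(-1, 2547), -1) = Pow(-2547, -1) = Rational(-1, 2547)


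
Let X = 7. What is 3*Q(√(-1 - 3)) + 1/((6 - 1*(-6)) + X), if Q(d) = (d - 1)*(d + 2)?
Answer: -341/19 + 6*I ≈ -17.947 + 6.0*I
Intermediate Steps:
Q(d) = (-1 + d)*(2 + d)
3*Q(√(-1 - 3)) + 1/((6 - 1*(-6)) + X) = 3*(-2 + √(-1 - 3) + (√(-1 - 3))²) + 1/((6 - 1*(-6)) + 7) = 3*(-2 + √(-4) + (√(-4))²) + 1/((6 + 6) + 7) = 3*(-2 + 2*I + (2*I)²) + 1/(12 + 7) = 3*(-2 + 2*I - 4) + 1/19 = 3*(-6 + 2*I) + 1/19 = (-18 + 6*I) + 1/19 = -341/19 + 6*I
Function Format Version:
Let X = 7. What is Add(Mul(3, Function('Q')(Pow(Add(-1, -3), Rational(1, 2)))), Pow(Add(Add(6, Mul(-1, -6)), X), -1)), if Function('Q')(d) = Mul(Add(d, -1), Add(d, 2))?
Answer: Add(Rational(-341, 19), Mul(6, I)) ≈ Add(-17.947, Mul(6.0000, I))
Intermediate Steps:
Function('Q')(d) = Mul(Add(-1, d), Add(2, d))
Add(Mul(3, Function('Q')(Pow(Add(-1, -3), Rational(1, 2)))), Pow(Add(Add(6, Mul(-1, -6)), X), -1)) = Add(Mul(3, Add(-2, Pow(Add(-1, -3), Rational(1, 2)), Pow(Pow(Add(-1, -3), Rational(1, 2)), 2))), Pow(Add(Add(6, Mul(-1, -6)), 7), -1)) = Add(Mul(3, Add(-2, Pow(-4, Rational(1, 2)), Pow(Pow(-4, Rational(1, 2)), 2))), Pow(Add(Add(6, 6), 7), -1)) = Add(Mul(3, Add(-2, Mul(2, I), Pow(Mul(2, I), 2))), Pow(Add(12, 7), -1)) = Add(Mul(3, Add(-2, Mul(2, I), -4)), Pow(19, -1)) = Add(Mul(3, Add(-6, Mul(2, I))), Rational(1, 19)) = Add(Add(-18, Mul(6, I)), Rational(1, 19)) = Add(Rational(-341, 19), Mul(6, I))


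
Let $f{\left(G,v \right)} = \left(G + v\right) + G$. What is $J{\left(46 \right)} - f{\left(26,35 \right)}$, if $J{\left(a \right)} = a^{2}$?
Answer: $2029$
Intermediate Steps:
$f{\left(G,v \right)} = v + 2 G$
$J{\left(46 \right)} - f{\left(26,35 \right)} = 46^{2} - \left(35 + 2 \cdot 26\right) = 2116 - \left(35 + 52\right) = 2116 - 87 = 2029$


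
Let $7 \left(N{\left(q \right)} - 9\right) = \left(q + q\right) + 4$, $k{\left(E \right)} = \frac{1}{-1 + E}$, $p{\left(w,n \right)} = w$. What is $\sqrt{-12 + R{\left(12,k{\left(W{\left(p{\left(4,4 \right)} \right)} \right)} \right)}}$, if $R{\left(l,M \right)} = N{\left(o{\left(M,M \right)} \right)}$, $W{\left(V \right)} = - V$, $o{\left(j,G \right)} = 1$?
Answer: $\frac{i \sqrt{105}}{7} \approx 1.4639 i$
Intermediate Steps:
$N{\left(q \right)} = \frac{67}{7} + \frac{2 q}{7}$ ($N{\left(q \right)} = 9 + \frac{\left(q + q\right) + 4}{7} = 9 + \frac{2 q + 4}{7} = 9 + \frac{4 + 2 q}{7} = 9 + \left(\frac{4}{7} + \frac{2 q}{7}\right) = \frac{67}{7} + \frac{2 q}{7}$)
$R{\left(l,M \right)} = \frac{69}{7}$ ($R{\left(l,M \right)} = \frac{67}{7} + \frac{2}{7} \cdot 1 = \frac{67}{7} + \frac{2}{7} = \frac{69}{7}$)
$\sqrt{-12 + R{\left(12,k{\left(W{\left(p{\left(4,4 \right)} \right)} \right)} \right)}} = \sqrt{-12 + \frac{69}{7}} = \sqrt{- \frac{15}{7}} = \frac{i \sqrt{105}}{7}$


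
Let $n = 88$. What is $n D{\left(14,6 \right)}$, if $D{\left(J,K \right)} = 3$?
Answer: $264$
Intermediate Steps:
$n D{\left(14,6 \right)} = 88 \cdot 3 = 264$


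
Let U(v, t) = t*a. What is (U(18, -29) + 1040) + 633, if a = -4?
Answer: 1789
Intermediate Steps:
U(v, t) = -4*t (U(v, t) = t*(-4) = -4*t)
(U(18, -29) + 1040) + 633 = (-4*(-29) + 1040) + 633 = (116 + 1040) + 633 = 1156 + 633 = 1789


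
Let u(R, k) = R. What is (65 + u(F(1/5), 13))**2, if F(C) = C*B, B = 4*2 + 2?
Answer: 4489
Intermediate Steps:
B = 10 (B = 8 + 2 = 10)
F(C) = 10*C (F(C) = C*10 = 10*C)
(65 + u(F(1/5), 13))**2 = (65 + 10*(1/5))**2 = (65 + 2)**2 = 67**2 = 4489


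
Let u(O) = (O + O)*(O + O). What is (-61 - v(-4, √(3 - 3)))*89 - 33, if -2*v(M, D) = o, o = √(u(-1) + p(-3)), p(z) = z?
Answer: -10835/2 ≈ -5417.5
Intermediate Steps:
u(O) = 4*O² (u(O) = (2*O)*(2*O) = 4*O²)
o = 1 (o = √(4*(-1)² - 3) = √(4*1 - 3) = √(4 - 3) = √1 = 1)
v(M, D) = -½ (v(M, D) = -½*1 = -½)
(-61 - v(-4, √(3 - 3)))*89 - 33 = (-61 - 1*(-½))*89 - 33 = (-61 + ½)*89 - 33 = -121/2*89 - 33 = -10769/2 - 33 = -10835/2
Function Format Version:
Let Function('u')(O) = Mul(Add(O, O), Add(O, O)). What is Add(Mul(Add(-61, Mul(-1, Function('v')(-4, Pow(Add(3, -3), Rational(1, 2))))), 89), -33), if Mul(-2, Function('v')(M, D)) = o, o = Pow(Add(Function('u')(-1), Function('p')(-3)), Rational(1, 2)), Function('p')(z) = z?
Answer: Rational(-10835, 2) ≈ -5417.5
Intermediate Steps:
Function('u')(O) = Mul(4, Pow(O, 2)) (Function('u')(O) = Mul(Mul(2, O), Mul(2, O)) = Mul(4, Pow(O, 2)))
o = 1 (o = Pow(Add(Mul(4, Pow(-1, 2)), -3), Rational(1, 2)) = Pow(Add(Mul(4, 1), -3), Rational(1, 2)) = Pow(Add(4, -3), Rational(1, 2)) = Pow(1, Rational(1, 2)) = 1)
Function('v')(M, D) = Rational(-1, 2) (Function('v')(M, D) = Mul(Rational(-1, 2), 1) = Rational(-1, 2))
Add(Mul(Add(-61, Mul(-1, Function('v')(-4, Pow(Add(3, -3), Rational(1, 2))))), 89), -33) = Add(Mul(Add(-61, Mul(-1, Rational(-1, 2))), 89), -33) = Add(Mul(Add(-61, Rational(1, 2)), 89), -33) = Add(Mul(Rational(-121, 2), 89), -33) = Add(Rational(-10769, 2), -33) = Rational(-10835, 2)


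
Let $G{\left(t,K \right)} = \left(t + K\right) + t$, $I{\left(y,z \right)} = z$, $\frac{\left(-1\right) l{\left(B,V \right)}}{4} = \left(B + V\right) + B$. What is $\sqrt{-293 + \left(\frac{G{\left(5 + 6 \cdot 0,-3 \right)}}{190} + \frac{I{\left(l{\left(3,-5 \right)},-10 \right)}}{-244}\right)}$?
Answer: $\frac{2 i \sqrt{2459229945}}{5795} \approx 17.115 i$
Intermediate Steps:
$l{\left(B,V \right)} = - 8 B - 4 V$ ($l{\left(B,V \right)} = - 4 \left(\left(B + V\right) + B\right) = - 4 \left(V + 2 B\right) = - 8 B - 4 V$)
$G{\left(t,K \right)} = K + 2 t$ ($G{\left(t,K \right)} = \left(K + t\right) + t = K + 2 t$)
$\sqrt{-293 + \left(\frac{G{\left(5 + 6 \cdot 0,-3 \right)}}{190} + \frac{I{\left(l{\left(3,-5 \right)},-10 \right)}}{-244}\right)} = \sqrt{-293 + \left(\frac{-3 + 2 \left(5 + 6 \cdot 0\right)}{190} - \frac{10}{-244}\right)} = \sqrt{-293 + \left(\left(-3 + 2 \left(5 + 0\right)\right) \frac{1}{190} - - \frac{5}{122}\right)} = \sqrt{-293 + \left(\left(-3 + 2 \cdot 5\right) \frac{1}{190} + \frac{5}{122}\right)} = \sqrt{-293 + \left(\left(-3 + 10\right) \frac{1}{190} + \frac{5}{122}\right)} = \sqrt{-293 + \left(7 \cdot \frac{1}{190} + \frac{5}{122}\right)} = \sqrt{-293 + \left(\frac{7}{190} + \frac{5}{122}\right)} = \sqrt{-293 + \frac{451}{5795}} = \sqrt{- \frac{1697484}{5795}} = \frac{2 i \sqrt{2459229945}}{5795}$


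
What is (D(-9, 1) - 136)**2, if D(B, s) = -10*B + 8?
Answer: 1444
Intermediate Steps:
D(B, s) = 8 - 10*B
(D(-9, 1) - 136)**2 = ((8 - 10*(-9)) - 136)**2 = ((8 + 90) - 136)**2 = (98 - 136)**2 = (-38)**2 = 1444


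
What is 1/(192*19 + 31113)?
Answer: 1/34761 ≈ 2.8768e-5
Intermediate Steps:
1/(192*19 + 31113) = 1/(3648 + 31113) = 1/34761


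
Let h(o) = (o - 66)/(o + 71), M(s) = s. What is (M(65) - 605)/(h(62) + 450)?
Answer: -35910/29923 ≈ -1.2001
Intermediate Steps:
h(o) = (-66 + o)/(71 + o)
(M(65) - 605)/(h(62) + 450) = (65 - 605)/((-66 + 62)/(71 + 62) + 450) = -540/(-4/133 + 450) = -540/59846/133 = -540*133/59846 = -35910/29923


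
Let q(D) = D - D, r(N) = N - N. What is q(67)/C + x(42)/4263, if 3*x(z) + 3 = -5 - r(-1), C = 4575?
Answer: -8/12789 ≈ -0.00062554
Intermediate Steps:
r(N) = 0
q(D) = 0
x(z) = -8/3 (x(z) = -1 + (-5 - 1*0)/3 = -1 + (-5 + 0)/3 = -1 + (⅓)*(-5) = -1 - 5/3 = -8/3)
q(67)/C + x(42)/4263 = 0/4575 - 8/3/4263 = 0*(1/4575) - 8/3*1/4263 = 0 - 8/12789 = -8/12789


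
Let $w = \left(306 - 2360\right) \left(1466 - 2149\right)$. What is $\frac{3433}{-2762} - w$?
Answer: $- \frac{3874763517}{2762} \approx -1.4029 \cdot 10^{6}$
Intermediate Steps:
$w = 1402882$ ($w = \left(-2054\right) \left(-683\right) = 1402882$)
$\frac{3433}{-2762} - w = \frac{3433}{-2762} - 1402882 = 3433 \left(- \frac{1}{2762}\right) - 1402882 = - \frac{3433}{2762} - 1402882 = - \frac{3874763517}{2762}$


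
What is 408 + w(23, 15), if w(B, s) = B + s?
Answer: 446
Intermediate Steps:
408 + w(23, 15) = 408 + (23 + 15) = 408 + 38 = 446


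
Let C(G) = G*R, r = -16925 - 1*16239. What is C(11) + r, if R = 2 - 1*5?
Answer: -33197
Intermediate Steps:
R = -3 (R = 2 - 5 = -3)
r = -33164 (r = -16925 - 16239 = -33164)
C(G) = -3*G (C(G) = G*(-3) = -3*G)
C(11) + r = -3*11 - 33164 = -33 - 33164 = -33197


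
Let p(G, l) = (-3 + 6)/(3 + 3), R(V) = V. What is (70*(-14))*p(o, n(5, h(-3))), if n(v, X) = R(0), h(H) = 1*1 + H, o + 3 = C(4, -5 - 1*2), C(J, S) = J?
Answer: -490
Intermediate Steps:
o = 1 (o = -3 + 4 = 1)
h(H) = 1 + H
n(v, X) = 0
p(G, l) = 1/2 (p(G, l) = 3/6 = 3*(1/6) = 1/2)
(70*(-14))*p(o, n(5, h(-3))) = (70*(-14))*(1/2) = -980*1/2 = -490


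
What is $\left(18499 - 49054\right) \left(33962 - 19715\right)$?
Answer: $-435317085$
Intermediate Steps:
$\left(18499 - 49054\right) \left(33962 - 19715\right) = \left(-30555\right) 14247 = -435317085$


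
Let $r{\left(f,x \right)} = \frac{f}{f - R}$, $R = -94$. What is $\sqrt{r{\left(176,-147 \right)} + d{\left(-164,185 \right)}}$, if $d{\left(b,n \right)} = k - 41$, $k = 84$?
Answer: $\frac{\sqrt{88395}}{45} \approx 6.607$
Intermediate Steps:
$d{\left(b,n \right)} = 43$ ($d{\left(b,n \right)} = 84 - 41 = 43$)
$r{\left(f,x \right)} = \frac{f}{94 + f}$ ($r{\left(f,x \right)} = \frac{f}{f - -94} = \frac{f}{f + 94} = \frac{f}{94 + f}$)
$\sqrt{r{\left(176,-147 \right)} + d{\left(-164,185 \right)}} = \sqrt{\frac{176}{94 + 176} + 43} = \sqrt{\frac{176}{270} + 43} = \sqrt{176 \cdot \frac{1}{270} + 43} = \sqrt{\frac{88}{135} + 43} = \sqrt{\frac{5893}{135}} = \frac{\sqrt{88395}}{45}$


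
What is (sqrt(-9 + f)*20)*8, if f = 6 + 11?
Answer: 320*sqrt(2) ≈ 452.55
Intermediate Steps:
f = 17
(sqrt(-9 + f)*20)*8 = (sqrt(-9 + 17)*20)*8 = (sqrt(8)*20)*8 = ((2*sqrt(2))*20)*8 = (40*sqrt(2))*8 = 320*sqrt(2)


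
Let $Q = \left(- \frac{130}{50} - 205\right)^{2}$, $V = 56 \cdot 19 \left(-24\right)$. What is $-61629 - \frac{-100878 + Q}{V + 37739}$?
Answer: $- \frac{18800022669}{305075} \approx -61624.0$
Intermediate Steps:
$V = -25536$ ($V = 1064 \left(-24\right) = -25536$)
$Q = \frac{1077444}{25}$ ($Q = \left(\left(-130\right) \frac{1}{50} - 205\right)^{2} = \left(- \frac{13}{5} - 205\right)^{2} = \left(- \frac{1038}{5}\right)^{2} = \frac{1077444}{25} \approx 43098.0$)
$-61629 - \frac{-100878 + Q}{V + 37739} = -61629 - \frac{-100878 + \frac{1077444}{25}}{-25536 + 37739} = -61629 - - \frac{1444506}{25 \cdot 12203} = -61629 - \left(- \frac{1444506}{25}\right) \frac{1}{12203} = -61629 - - \frac{1444506}{305075} = -61629 + \frac{1444506}{305075} = - \frac{18800022669}{305075}$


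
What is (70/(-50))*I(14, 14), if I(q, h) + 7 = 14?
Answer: -49/5 ≈ -9.8000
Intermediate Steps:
I(q, h) = 7 (I(q, h) = -7 + 14 = 7)
(70/(-50))*I(14, 14) = (70/(-50))*7 = (70*(-1/50))*7 = -7/5*7 = -49/5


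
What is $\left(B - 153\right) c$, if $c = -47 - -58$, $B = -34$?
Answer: $-2057$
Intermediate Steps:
$c = 11$ ($c = -47 + 58 = 11$)
$\left(B - 153\right) c = \left(-34 - 153\right) 11 = \left(-187\right) 11 = -2057$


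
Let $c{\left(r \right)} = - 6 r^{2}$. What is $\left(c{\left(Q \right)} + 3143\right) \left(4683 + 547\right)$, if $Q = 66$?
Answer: $-120253390$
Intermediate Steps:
$\left(c{\left(Q \right)} + 3143\right) \left(4683 + 547\right) = \left(- 6 \cdot 66^{2} + 3143\right) \left(4683 + 547\right) = \left(\left(-6\right) 4356 + 3143\right) 5230 = \left(-26136 + 3143\right) 5230 = \left(-22993\right) 5230 = -120253390$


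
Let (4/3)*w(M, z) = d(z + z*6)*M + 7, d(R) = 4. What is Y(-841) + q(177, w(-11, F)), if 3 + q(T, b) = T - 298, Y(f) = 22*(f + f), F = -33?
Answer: -37128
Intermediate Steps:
Y(f) = 44*f (Y(f) = 22*(2*f) = 44*f)
w(M, z) = 21/4 + 3*M (w(M, z) = 3*(4*M + 7)/4 = 3*(7 + 4*M)/4 = 21/4 + 3*M)
q(T, b) = -301 + T (q(T, b) = -3 + (T - 298) = -3 + (-298 + T) = -301 + T)
Y(-841) + q(177, w(-11, F)) = 44*(-841) + (-301 + 177) = -37004 - 124 = -37128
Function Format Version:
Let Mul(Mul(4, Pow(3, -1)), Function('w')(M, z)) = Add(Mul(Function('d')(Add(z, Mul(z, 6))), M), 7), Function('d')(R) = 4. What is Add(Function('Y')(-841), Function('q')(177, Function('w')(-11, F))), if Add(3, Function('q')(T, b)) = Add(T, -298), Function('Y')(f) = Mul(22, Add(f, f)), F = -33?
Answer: -37128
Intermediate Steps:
Function('Y')(f) = Mul(44, f) (Function('Y')(f) = Mul(22, Mul(2, f)) = Mul(44, f))
Function('w')(M, z) = Add(Rational(21, 4), Mul(3, M)) (Function('w')(M, z) = Mul(Rational(3, 4), Add(Mul(4, M), 7)) = Mul(Rational(3, 4), Add(7, Mul(4, M))) = Add(Rational(21, 4), Mul(3, M)))
Function('q')(T, b) = Add(-301, T) (Function('q')(T, b) = Add(-3, Add(T, -298)) = Add(-3, Add(-298, T)) = Add(-301, T))
Add(Function('Y')(-841), Function('q')(177, Function('w')(-11, F))) = Add(Mul(44, -841), Add(-301, 177)) = Add(-37004, -124) = -37128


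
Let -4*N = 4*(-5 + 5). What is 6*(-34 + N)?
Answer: -204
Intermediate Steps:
N = 0 (N = -(-5 + 5) = -0 = -¼*0 = 0)
6*(-34 + N) = 6*(-34 + 0) = 6*(-34) = -204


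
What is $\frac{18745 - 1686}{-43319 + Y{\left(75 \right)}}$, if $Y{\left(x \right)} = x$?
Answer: $- \frac{17059}{43244} \approx -0.39448$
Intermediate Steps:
$\frac{18745 - 1686}{-43319 + Y{\left(75 \right)}} = \frac{18745 - 1686}{-43319 + 75} = \frac{17059}{-43244} = 17059 \left(- \frac{1}{43244}\right) = - \frac{17059}{43244}$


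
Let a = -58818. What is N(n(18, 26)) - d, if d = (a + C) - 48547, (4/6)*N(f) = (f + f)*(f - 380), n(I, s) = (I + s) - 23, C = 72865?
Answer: 11883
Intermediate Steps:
n(I, s) = -23 + I + s
N(f) = 3*f*(-380 + f) (N(f) = 3*((f + f)*(f - 380))/2 = 3*((2*f)*(-380 + f))/2 = 3*(2*f*(-380 + f))/2 = 3*f*(-380 + f))
d = -34500 (d = (-58818 + 72865) - 48547 = 14047 - 48547 = -34500)
N(n(18, 26)) - d = 3*(-23 + 18 + 26)*(-380 + (-23 + 18 + 26)) - 1*(-34500) = 3*21*(-380 + 21) + 34500 = 3*21*(-359) + 34500 = -22617 + 34500 = 11883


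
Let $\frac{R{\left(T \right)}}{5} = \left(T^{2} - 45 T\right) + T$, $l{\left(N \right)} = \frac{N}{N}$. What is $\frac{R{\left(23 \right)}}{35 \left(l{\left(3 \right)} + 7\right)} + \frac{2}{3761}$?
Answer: $- \frac{259493}{30088} \approx -8.6245$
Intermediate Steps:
$l{\left(N \right)} = 1$
$R{\left(T \right)} = - 220 T + 5 T^{2}$ ($R{\left(T \right)} = 5 \left(\left(T^{2} - 45 T\right) + T\right) = 5 \left(T^{2} - 44 T\right) = - 220 T + 5 T^{2}$)
$\frac{R{\left(23 \right)}}{35 \left(l{\left(3 \right)} + 7\right)} + \frac{2}{3761} = \frac{5 \cdot 23 \left(-44 + 23\right)}{35 \left(1 + 7\right)} + \frac{2}{3761} = \frac{5 \cdot 23 \left(-21\right)}{35 \cdot 8} + 2 \cdot \frac{1}{3761} = - \frac{2415}{280} + \frac{2}{3761} = \left(-2415\right) \frac{1}{280} + \frac{2}{3761} = - \frac{69}{8} + \frac{2}{3761} = - \frac{259493}{30088}$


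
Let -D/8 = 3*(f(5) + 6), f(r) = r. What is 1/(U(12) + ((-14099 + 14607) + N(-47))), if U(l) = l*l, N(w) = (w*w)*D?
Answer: -1/582524 ≈ -1.7167e-6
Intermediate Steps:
D = -264 (D = -24*(5 + 6) = -24*11 = -8*33 = -264)
N(w) = -264*w² (N(w) = (w*w)*(-264) = w²*(-264) = -264*w²)
U(l) = l²
1/(U(12) + ((-14099 + 14607) + N(-47))) = 1/(12² + ((-14099 + 14607) - 264*(-47)²)) = 1/(144 + (508 - 264*2209)) = 1/(144 + (508 - 583176)) = 1/(144 - 582668) = 1/(-582524) = -1/582524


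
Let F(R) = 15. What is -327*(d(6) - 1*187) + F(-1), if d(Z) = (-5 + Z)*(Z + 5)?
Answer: 57567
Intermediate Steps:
d(Z) = (-5 + Z)*(5 + Z)
-327*(d(6) - 1*187) + F(-1) = -327*((-25 + 6**2) - 1*187) + 15 = -327*((-25 + 36) - 187) + 15 = -327*(11 - 187) + 15 = -327*(-176) + 15 = 57552 + 15 = 57567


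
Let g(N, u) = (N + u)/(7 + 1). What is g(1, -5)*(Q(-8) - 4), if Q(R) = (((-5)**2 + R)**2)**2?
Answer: -83517/2 ≈ -41759.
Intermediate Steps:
g(N, u) = N/8 + u/8 (g(N, u) = (N + u)/8 = (N + u)*(1/8) = N/8 + u/8)
Q(R) = (25 + R)**4 (Q(R) = ((25 + R)**2)**2 = (25 + R)**4)
g(1, -5)*(Q(-8) - 4) = ((1/8)*1 + (1/8)*(-5))*((25 - 8)**4 - 4) = (1/8 - 5/8)*(17**4 - 4) = -(83521 - 4)/2 = -1/2*83517 = -83517/2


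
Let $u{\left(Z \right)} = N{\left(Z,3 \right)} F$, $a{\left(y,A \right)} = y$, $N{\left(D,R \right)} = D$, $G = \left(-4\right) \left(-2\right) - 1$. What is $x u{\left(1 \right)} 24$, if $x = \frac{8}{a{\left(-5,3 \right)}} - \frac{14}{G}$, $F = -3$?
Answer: $\frac{1296}{5} \approx 259.2$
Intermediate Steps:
$G = 7$ ($G = 8 - 1 = 7$)
$x = - \frac{18}{5}$ ($x = \frac{8}{-5} - \frac{14}{7} = 8 \left(- \frac{1}{5}\right) - 2 = - \frac{8}{5} - 2 = - \frac{18}{5} \approx -3.6$)
$u{\left(Z \right)} = - 3 Z$ ($u{\left(Z \right)} = Z \left(-3\right) = - 3 Z$)
$x u{\left(1 \right)} 24 = - \frac{18 \left(\left(-3\right) 1\right)}{5} \cdot 24 = \left(- \frac{18}{5}\right) \left(-3\right) 24 = \frac{54}{5} \cdot 24 = \frac{1296}{5}$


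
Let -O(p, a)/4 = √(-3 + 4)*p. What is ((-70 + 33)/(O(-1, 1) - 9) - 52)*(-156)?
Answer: 34788/5 ≈ 6957.6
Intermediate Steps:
O(p, a) = -4*p (O(p, a) = -4*√(-3 + 4)*p = -4*√1*p = -4*p)
((-70 + 33)/(O(-1, 1) - 9) - 52)*(-156) = ((-70 + 33)/(-4*(-1) - 9) - 52)*(-156) = (-37/(4 - 9) - 52)*(-156) = (-37/(-5) - 52)*(-156) = (-37*(-⅕) - 52)*(-156) = (37/5 - 52)*(-156) = -223/5*(-156) = 34788/5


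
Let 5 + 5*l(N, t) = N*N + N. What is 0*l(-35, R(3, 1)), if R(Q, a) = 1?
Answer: 0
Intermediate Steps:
l(N, t) = -1 + N/5 + N²/5 (l(N, t) = -1 + (N*N + N)/5 = -1 + (N² + N)/5 = -1 + (N + N²)/5 = -1 + (N/5 + N²/5) = -1 + N/5 + N²/5)
0*l(-35, R(3, 1)) = 0*(-1 + (⅕)*(-35) + (⅕)*(-35)²) = 0*(-1 - 7 + (⅕)*1225) = 0*(-1 - 7 + 245) = 0*237 = 0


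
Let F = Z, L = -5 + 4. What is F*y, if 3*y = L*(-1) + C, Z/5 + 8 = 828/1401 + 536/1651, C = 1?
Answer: -18207160/771017 ≈ -23.614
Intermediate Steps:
L = -1
Z = -27310740/771017 (Z = -40 + 5*(828/1401 + 536/1651) = -40 + 5*(828*(1/1401) + 536*(1/1651)) = -40 + 5*(276/467 + 536/1651) = -40 + 5*(705988/771017) = -40 + 3529940/771017 = -27310740/771017 ≈ -35.422)
F = -27310740/771017 ≈ -35.422
y = 2/3 (y = (-1*(-1) + 1)/3 = (1 + 1)/3 = (1/3)*2 = 2/3 ≈ 0.66667)
F*y = -27310740/771017*2/3 = -18207160/771017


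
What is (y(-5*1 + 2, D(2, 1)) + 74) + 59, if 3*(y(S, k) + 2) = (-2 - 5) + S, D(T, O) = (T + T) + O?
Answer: 383/3 ≈ 127.67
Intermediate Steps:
D(T, O) = O + 2*T (D(T, O) = 2*T + O = O + 2*T)
y(S, k) = -13/3 + S/3 (y(S, k) = -2 + ((-2 - 5) + S)/3 = -2 + (-7 + S)/3 = -2 + (-7/3 + S/3) = -13/3 + S/3)
(y(-5*1 + 2, D(2, 1)) + 74) + 59 = ((-13/3 + (-5*1 + 2)/3) + 74) + 59 = ((-13/3 + (-5 + 2)/3) + 74) + 59 = ((-13/3 + (⅓)*(-3)) + 74) + 59 = ((-13/3 - 1) + 74) + 59 = (-16/3 + 74) + 59 = 206/3 + 59 = 383/3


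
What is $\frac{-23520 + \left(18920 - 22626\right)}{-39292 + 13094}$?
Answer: $\frac{13613}{13099} \approx 1.0392$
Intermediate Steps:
$\frac{-23520 + \left(18920 - 22626\right)}{-39292 + 13094} = \frac{-23520 - 3706}{-26198} = \left(-27226\right) \left(- \frac{1}{26198}\right) = \frac{13613}{13099}$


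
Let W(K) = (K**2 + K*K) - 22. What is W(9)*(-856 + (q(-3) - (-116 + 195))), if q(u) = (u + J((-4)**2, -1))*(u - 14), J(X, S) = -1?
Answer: -121380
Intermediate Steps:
W(K) = -22 + 2*K**2 (W(K) = (K**2 + K**2) - 22 = 2*K**2 - 22 = -22 + 2*K**2)
q(u) = (-1 + u)*(-14 + u) (q(u) = (u - 1)*(u - 14) = (-1 + u)*(-14 + u))
W(9)*(-856 + (q(-3) - (-116 + 195))) = (-22 + 2*9**2)*(-856 + ((14 + (-3)**2 - 15*(-3)) - (-116 + 195))) = (-22 + 2*81)*(-856 + ((14 + 9 + 45) - 1*79)) = (-22 + 162)*(-856 + (68 - 79)) = 140*(-856 - 11) = 140*(-867) = -121380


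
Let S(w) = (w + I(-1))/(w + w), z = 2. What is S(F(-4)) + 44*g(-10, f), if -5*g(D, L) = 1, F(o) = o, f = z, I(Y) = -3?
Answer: -317/40 ≈ -7.9250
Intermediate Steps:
f = 2
g(D, L) = -1/5 (g(D, L) = -1/5*1 = -1/5)
S(w) = (-3 + w)/(2*w) (S(w) = (w - 3)/(w + w) = (-3 + w)/((2*w)) = (-3 + w)*(1/(2*w)) = (-3 + w)/(2*w))
S(F(-4)) + 44*g(-10, f) = (1/2)*(-3 - 4)/(-4) + 44*(-1/5) = (1/2)*(-1/4)*(-7) - 44/5 = 7/8 - 44/5 = -317/40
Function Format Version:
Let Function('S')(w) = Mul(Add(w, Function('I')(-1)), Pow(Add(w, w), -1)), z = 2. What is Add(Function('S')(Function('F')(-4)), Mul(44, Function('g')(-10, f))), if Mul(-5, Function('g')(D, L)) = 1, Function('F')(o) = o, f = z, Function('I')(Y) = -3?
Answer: Rational(-317, 40) ≈ -7.9250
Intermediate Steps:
f = 2
Function('g')(D, L) = Rational(-1, 5) (Function('g')(D, L) = Mul(Rational(-1, 5), 1) = Rational(-1, 5))
Function('S')(w) = Mul(Rational(1, 2), Pow(w, -1), Add(-3, w)) (Function('S')(w) = Mul(Add(w, -3), Pow(Add(w, w), -1)) = Mul(Add(-3, w), Pow(Mul(2, w), -1)) = Mul(Add(-3, w), Mul(Rational(1, 2), Pow(w, -1))) = Mul(Rational(1, 2), Pow(w, -1), Add(-3, w)))
Add(Function('S')(Function('F')(-4)), Mul(44, Function('g')(-10, f))) = Add(Mul(Rational(1, 2), Pow(-4, -1), Add(-3, -4)), Mul(44, Rational(-1, 5))) = Add(Mul(Rational(1, 2), Rational(-1, 4), -7), Rational(-44, 5)) = Add(Rational(7, 8), Rational(-44, 5)) = Rational(-317, 40)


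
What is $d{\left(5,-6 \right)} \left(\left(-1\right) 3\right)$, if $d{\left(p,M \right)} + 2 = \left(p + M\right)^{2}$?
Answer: $3$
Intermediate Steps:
$d{\left(p,M \right)} = -2 + \left(M + p\right)^{2}$ ($d{\left(p,M \right)} = -2 + \left(p + M\right)^{2} = -2 + \left(M + p\right)^{2}$)
$d{\left(5,-6 \right)} \left(\left(-1\right) 3\right) = \left(-2 + \left(-6 + 5\right)^{2}\right) \left(\left(-1\right) 3\right) = \left(-2 + \left(-1\right)^{2}\right) \left(-3\right) = \left(-2 + 1\right) \left(-3\right) = \left(-1\right) \left(-3\right) = 3$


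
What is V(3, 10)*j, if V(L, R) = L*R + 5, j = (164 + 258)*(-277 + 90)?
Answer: -2761990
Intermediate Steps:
j = -78914 (j = 422*(-187) = -78914)
V(L, R) = 5 + L*R
V(3, 10)*j = (5 + 3*10)*(-78914) = (5 + 30)*(-78914) = 35*(-78914) = -2761990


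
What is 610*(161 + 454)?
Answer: 375150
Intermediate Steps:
610*(161 + 454) = 610*615 = 375150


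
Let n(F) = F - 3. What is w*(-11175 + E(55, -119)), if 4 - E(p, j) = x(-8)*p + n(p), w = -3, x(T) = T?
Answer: 32349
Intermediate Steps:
n(F) = -3 + F
E(p, j) = 7 + 7*p (E(p, j) = 4 - (-8*p + (-3 + p)) = 4 - (-3 - 7*p) = 4 + (3 + 7*p) = 7 + 7*p)
w*(-11175 + E(55, -119)) = -3*(-11175 + (7 + 7*55)) = -3*(-11175 + (7 + 385)) = -3*(-11175 + 392) = -3*(-10783) = 32349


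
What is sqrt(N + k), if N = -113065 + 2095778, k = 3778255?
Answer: 2*sqrt(1440242) ≈ 2400.2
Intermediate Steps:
N = 1982713
sqrt(N + k) = sqrt(1982713 + 3778255) = sqrt(5760968) = 2*sqrt(1440242)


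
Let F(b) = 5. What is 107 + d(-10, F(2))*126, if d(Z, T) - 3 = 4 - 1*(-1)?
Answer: 1115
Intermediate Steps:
d(Z, T) = 8 (d(Z, T) = 3 + (4 - 1*(-1)) = 3 + (4 + 1) = 3 + 5 = 8)
107 + d(-10, F(2))*126 = 107 + 8*126 = 107 + 1008 = 1115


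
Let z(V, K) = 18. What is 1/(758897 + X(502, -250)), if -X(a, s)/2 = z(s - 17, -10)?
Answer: 1/758861 ≈ 1.3178e-6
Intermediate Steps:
X(a, s) = -36 (X(a, s) = -2*18 = -36)
1/(758897 + X(502, -250)) = 1/(758897 - 36) = 1/758861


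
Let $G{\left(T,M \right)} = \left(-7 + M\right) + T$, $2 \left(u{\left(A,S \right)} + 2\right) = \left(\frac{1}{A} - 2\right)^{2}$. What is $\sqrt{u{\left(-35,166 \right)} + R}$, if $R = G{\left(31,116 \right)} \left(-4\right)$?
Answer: $\frac{i \sqrt{2743718}}{70} \approx 23.663 i$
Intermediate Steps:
$u{\left(A,S \right)} = -2 + \frac{\left(-2 + \frac{1}{A}\right)^{2}}{2}$ ($u{\left(A,S \right)} = -2 + \frac{\left(\frac{1}{A} - 2\right)^{2}}{2} = -2 + \frac{\left(-2 + \frac{1}{A}\right)^{2}}{2}$)
$G{\left(T,M \right)} = -7 + M + T$
$R = -560$ ($R = \left(-7 + 116 + 31\right) \left(-4\right) = 140 \left(-4\right) = -560$)
$\sqrt{u{\left(-35,166 \right)} + R} = \sqrt{\frac{1 - -140}{2 \cdot 1225} - 560} = \sqrt{\frac{1}{2} \cdot \frac{1}{1225} \left(1 + 140\right) - 560} = \sqrt{\frac{1}{2} \cdot \frac{1}{1225} \cdot 141 - 560} = \sqrt{\frac{141}{2450} - 560} = \sqrt{- \frac{1371859}{2450}} = \frac{i \sqrt{2743718}}{70}$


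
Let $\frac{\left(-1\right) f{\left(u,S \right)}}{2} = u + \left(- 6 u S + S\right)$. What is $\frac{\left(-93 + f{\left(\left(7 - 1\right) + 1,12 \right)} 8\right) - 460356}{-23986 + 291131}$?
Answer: $- \frac{452689}{267145} \approx -1.6945$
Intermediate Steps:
$f{\left(u,S \right)} = - 2 S - 2 u + 12 S u$ ($f{\left(u,S \right)} = - 2 \left(u + \left(- 6 u S + S\right)\right) = - 2 \left(u - \left(- S + 6 S u\right)\right) = - 2 \left(S + u - 6 S u\right) = - 2 S - 2 u + 12 S u$)
$\frac{\left(-93 + f{\left(\left(7 - 1\right) + 1,12 \right)} 8\right) - 460356}{-23986 + 291131} = \frac{\left(-93 + \left(\left(-2\right) 12 - 2 \left(\left(7 - 1\right) + 1\right) + 12 \cdot 12 \left(\left(7 - 1\right) + 1\right)\right) 8\right) - 460356}{-23986 + 291131} = \frac{\left(-93 + \left(-24 - 2 \left(6 + 1\right) + 12 \cdot 12 \left(6 + 1\right)\right) 8\right) - 460356}{267145} = \left(\left(-93 + \left(-24 - 14 + 12 \cdot 12 \cdot 7\right) 8\right) - 460356\right) \frac{1}{267145} = \left(\left(-93 + \left(-24 - 14 + 1008\right) 8\right) - 460356\right) \frac{1}{267145} = \left(\left(-93 + 970 \cdot 8\right) - 460356\right) \frac{1}{267145} = \left(\left(-93 + 7760\right) - 460356\right) \frac{1}{267145} = \left(7667 - 460356\right) \frac{1}{267145} = \left(-452689\right) \frac{1}{267145} = - \frac{452689}{267145}$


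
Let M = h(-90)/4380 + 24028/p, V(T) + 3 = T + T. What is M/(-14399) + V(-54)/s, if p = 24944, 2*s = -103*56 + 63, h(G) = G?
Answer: 207531924157/5342184797180 ≈ 0.038848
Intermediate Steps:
s = -5705/2 (s = (-103*56 + 63)/2 = (-5768 + 63)/2 = (1/2)*(-5705) = -5705/2 ≈ -2852.5)
V(T) = -3 + 2*T (V(T) = -3 + (T + T) = -3 + 2*T)
M = 429157/455228 (M = -90/4380 + 24028/24944 = -90*1/4380 + 24028*(1/24944) = -3/146 + 6007/6236 = 429157/455228 ≈ 0.94273)
M/(-14399) + V(-54)/s = (429157/455228)/(-14399) + (-3 + 2*(-54))/(-5705/2) = (429157/455228)*(-1/14399) + (-3 - 108)*(-2/5705) = -429157/6554827972 - 111*(-2/5705) = -429157/6554827972 + 222/5705 = 207531924157/5342184797180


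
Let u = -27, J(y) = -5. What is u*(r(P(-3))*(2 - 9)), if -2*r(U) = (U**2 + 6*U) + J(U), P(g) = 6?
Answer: -12663/2 ≈ -6331.5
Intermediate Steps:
r(U) = 5/2 - 3*U - U**2/2 (r(U) = -((U**2 + 6*U) - 5)/2 = -(-5 + U**2 + 6*U)/2 = 5/2 - 3*U - U**2/2)
u*(r(P(-3))*(2 - 9)) = -27*(5/2 - 3*6 - 1/2*6**2)*(2 - 9) = -27*(5/2 - 18 - 1/2*36)*(-7) = -27*(5/2 - 18 - 18)*(-7) = -(-1809)*(-7)/2 = -27*469/2 = -12663/2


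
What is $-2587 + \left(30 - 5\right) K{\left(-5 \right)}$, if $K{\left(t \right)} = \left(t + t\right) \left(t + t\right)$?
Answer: $-87$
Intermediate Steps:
$K{\left(t \right)} = 4 t^{2}$ ($K{\left(t \right)} = 2 t 2 t = 4 t^{2}$)
$-2587 + \left(30 - 5\right) K{\left(-5 \right)} = -2587 + \left(30 - 5\right) 4 \left(-5\right)^{2} = -2587 + 25 \cdot 4 \cdot 25 = -2587 + 25 \cdot 100 = -2587 + 2500 = -87$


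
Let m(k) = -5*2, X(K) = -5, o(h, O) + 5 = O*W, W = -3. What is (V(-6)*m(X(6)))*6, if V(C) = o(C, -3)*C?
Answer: 1440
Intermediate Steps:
o(h, O) = -5 - 3*O (o(h, O) = -5 + O*(-3) = -5 - 3*O)
m(k) = -10
V(C) = 4*C (V(C) = (-5 - 3*(-3))*C = (-5 + 9)*C = 4*C)
(V(-6)*m(X(6)))*6 = ((4*(-6))*(-10))*6 = -24*(-10)*6 = 240*6 = 1440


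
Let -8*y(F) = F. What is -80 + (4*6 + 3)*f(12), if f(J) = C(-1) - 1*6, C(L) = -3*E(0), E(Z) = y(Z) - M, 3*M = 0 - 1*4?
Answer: -350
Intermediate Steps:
y(F) = -F/8
M = -4/3 (M = (0 - 1*4)/3 = (0 - 4)/3 = (⅓)*(-4) = -4/3 ≈ -1.3333)
E(Z) = 4/3 - Z/8 (E(Z) = -Z/8 - 1*(-4/3) = -Z/8 + 4/3 = 4/3 - Z/8)
C(L) = -4 (C(L) = -3*(4/3 - ⅛*0) = -3*(4/3 + 0) = -3*4/3 = -4)
f(J) = -10 (f(J) = -4 - 1*6 = -4 - 6 = -10)
-80 + (4*6 + 3)*f(12) = -80 + (4*6 + 3)*(-10) = -80 + (24 + 3)*(-10) = -80 + 27*(-10) = -80 - 270 = -350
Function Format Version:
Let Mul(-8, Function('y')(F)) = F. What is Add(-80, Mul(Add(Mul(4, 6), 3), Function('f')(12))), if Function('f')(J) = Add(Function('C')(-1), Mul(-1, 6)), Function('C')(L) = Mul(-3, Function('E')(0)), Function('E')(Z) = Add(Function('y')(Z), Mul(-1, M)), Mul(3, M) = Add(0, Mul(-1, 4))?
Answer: -350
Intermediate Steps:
Function('y')(F) = Mul(Rational(-1, 8), F)
M = Rational(-4, 3) (M = Mul(Rational(1, 3), Add(0, Mul(-1, 4))) = Mul(Rational(1, 3), Add(0, -4)) = Mul(Rational(1, 3), -4) = Rational(-4, 3) ≈ -1.3333)
Function('E')(Z) = Add(Rational(4, 3), Mul(Rational(-1, 8), Z)) (Function('E')(Z) = Add(Mul(Rational(-1, 8), Z), Mul(-1, Rational(-4, 3))) = Add(Mul(Rational(-1, 8), Z), Rational(4, 3)) = Add(Rational(4, 3), Mul(Rational(-1, 8), Z)))
Function('C')(L) = -4 (Function('C')(L) = Mul(-3, Add(Rational(4, 3), Mul(Rational(-1, 8), 0))) = Mul(-3, Add(Rational(4, 3), 0)) = Mul(-3, Rational(4, 3)) = -4)
Function('f')(J) = -10 (Function('f')(J) = Add(-4, Mul(-1, 6)) = Add(-4, -6) = -10)
Add(-80, Mul(Add(Mul(4, 6), 3), Function('f')(12))) = Add(-80, Mul(Add(Mul(4, 6), 3), -10)) = Add(-80, Mul(Add(24, 3), -10)) = Add(-80, Mul(27, -10)) = Add(-80, -270) = -350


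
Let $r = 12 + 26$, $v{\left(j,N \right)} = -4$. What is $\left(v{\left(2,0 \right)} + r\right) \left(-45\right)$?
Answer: $-1530$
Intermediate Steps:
$r = 38$
$\left(v{\left(2,0 \right)} + r\right) \left(-45\right) = \left(-4 + 38\right) \left(-45\right) = 34 \left(-45\right) = -1530$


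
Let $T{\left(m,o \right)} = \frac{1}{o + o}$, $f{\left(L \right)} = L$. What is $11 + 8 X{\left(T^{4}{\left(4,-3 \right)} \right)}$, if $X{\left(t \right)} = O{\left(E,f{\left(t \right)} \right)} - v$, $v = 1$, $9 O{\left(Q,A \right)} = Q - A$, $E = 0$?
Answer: $\frac{4373}{1458} \approx 2.9993$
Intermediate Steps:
$O{\left(Q,A \right)} = - \frac{A}{9} + \frac{Q}{9}$ ($O{\left(Q,A \right)} = \frac{Q - A}{9} = - \frac{A}{9} + \frac{Q}{9}$)
$T{\left(m,o \right)} = \frac{1}{2 o}$
$X{\left(t \right)} = -1 - \frac{t}{9}$ ($X{\left(t \right)} = \left(- \frac{t}{9} + \frac{1}{9} \cdot 0\right) - 1 = \left(- \frac{t}{9} + 0\right) - 1 = - \frac{t}{9} - 1 = -1 - \frac{t}{9}$)
$11 + 8 X{\left(T^{4}{\left(4,-3 \right)} \right)} = 11 + 8 \left(-1 - \frac{\left(\frac{1}{2 \left(-3\right)}\right)^{4}}{9}\right) = 11 + 8 \left(-1 - \frac{\left(\frac{1}{2} \left(- \frac{1}{3}\right)\right)^{4}}{9}\right) = 11 + 8 \left(-1 - \frac{\left(- \frac{1}{6}\right)^{4}}{9}\right) = 11 + 8 \left(-1 - \frac{1}{11664}\right) = 11 + 8 \left(- \frac{11665}{11664}\right) = 11 - \frac{11665}{1458} = \frac{4373}{1458}$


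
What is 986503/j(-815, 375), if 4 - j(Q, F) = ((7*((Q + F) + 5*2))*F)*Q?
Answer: -986503/919931246 ≈ -0.0010724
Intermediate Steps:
j(Q, F) = 4 - F*Q*(70 + 7*F + 7*Q) (j(Q, F) = 4 - (7*((Q + F) + 5*2))*F*Q = 4 - (7*((F + Q) + 10))*F*Q = 4 - (7*(10 + F + Q))*F*Q = 4 - (70 + 7*F + 7*Q)*F*Q = 4 - F*(70 + 7*F + 7*Q)*Q = 4 - F*Q*(70 + 7*F + 7*Q))
986503/j(-815, 375) = 986503/(4 - 70*375*(-815) - 7*375*(-815)² - 7*(-815)*375²) = 986503/(4 + 21393750 - 7*375*664225 - 7*(-815)*140625) = 986503/(4 + 21393750 - 1743590625 + 802265625) = 986503/(-919931246) = 986503*(-1/919931246) = -986503/919931246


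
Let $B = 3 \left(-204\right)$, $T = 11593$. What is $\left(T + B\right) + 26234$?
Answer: $37215$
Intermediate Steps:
$B = -612$
$\left(T + B\right) + 26234 = \left(11593 - 612\right) + 26234 = 10981 + 26234 = 37215$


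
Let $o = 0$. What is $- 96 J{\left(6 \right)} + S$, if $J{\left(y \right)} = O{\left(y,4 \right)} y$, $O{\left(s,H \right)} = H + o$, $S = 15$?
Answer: $-2289$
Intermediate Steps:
$O{\left(s,H \right)} = H$ ($O{\left(s,H \right)} = H + 0 = H$)
$J{\left(y \right)} = 4 y$
$- 96 J{\left(6 \right)} + S = - 96 \cdot 4 \cdot 6 + 15 = \left(-96\right) 24 + 15 = -2304 + 15 = -2289$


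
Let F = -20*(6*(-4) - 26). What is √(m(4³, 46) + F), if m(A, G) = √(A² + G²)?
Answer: √(1000 + 2*√1553) ≈ 32.845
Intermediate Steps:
F = 1000 (F = -20*(-24 - 26) = -20*(-50) = 1000)
√(m(4³, 46) + F) = √(√((4³)² + 46²) + 1000) = √(√(64² + 2116) + 1000) = √(√(4096 + 2116) + 1000) = √(√6212 + 1000) = √(2*√1553 + 1000) = √(1000 + 2*√1553)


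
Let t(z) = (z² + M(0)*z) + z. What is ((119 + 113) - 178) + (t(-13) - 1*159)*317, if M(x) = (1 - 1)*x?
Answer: -897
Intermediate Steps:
M(x) = 0 (M(x) = 0*x = 0)
t(z) = z + z² (t(z) = (z² + 0*z) + z = (z² + 0) + z = z² + z = z + z²)
((119 + 113) - 178) + (t(-13) - 1*159)*317 = ((119 + 113) - 178) + (-13*(1 - 13) - 1*159)*317 = (232 - 178) + (-13*(-12) - 159)*317 = 54 + (156 - 159)*317 = 54 - 3*317 = 54 - 951 = -897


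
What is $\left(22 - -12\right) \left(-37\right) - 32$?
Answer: $-1290$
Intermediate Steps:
$\left(22 - -12\right) \left(-37\right) - 32 = \left(22 + 12\right) \left(-37\right) - 32 = 34 \left(-37\right) - 32 = -1258 - 32 = -1290$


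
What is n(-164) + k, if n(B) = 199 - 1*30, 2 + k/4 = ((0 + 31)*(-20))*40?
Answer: -99039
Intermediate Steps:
k = -99208 (k = -8 + 4*(((0 + 31)*(-20))*40) = -8 + 4*((31*(-20))*40) = -8 + 4*(-620*40) = -8 + 4*(-24800) = -8 - 99200 = -99208)
n(B) = 169 (n(B) = 199 - 30 = 169)
n(-164) + k = 169 - 99208 = -99039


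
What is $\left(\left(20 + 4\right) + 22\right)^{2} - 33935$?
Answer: $-31819$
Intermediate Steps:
$\left(\left(20 + 4\right) + 22\right)^{2} - 33935 = \left(24 + 22\right)^{2} - 33935 = 46^{2} - 33935 = 2116 - 33935 = -31819$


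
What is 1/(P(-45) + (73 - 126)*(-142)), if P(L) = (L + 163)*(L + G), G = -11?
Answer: 1/918 ≈ 0.0010893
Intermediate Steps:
P(L) = (-11 + L)*(163 + L) (P(L) = (L + 163)*(L - 11) = (163 + L)*(-11 + L) = (-11 + L)*(163 + L))
1/(P(-45) + (73 - 126)*(-142)) = 1/((-1793 + (-45)**2 + 152*(-45)) + (73 - 126)*(-142)) = 1/((-1793 + 2025 - 6840) - 53*(-142)) = 1/(-6608 + 7526) = 1/918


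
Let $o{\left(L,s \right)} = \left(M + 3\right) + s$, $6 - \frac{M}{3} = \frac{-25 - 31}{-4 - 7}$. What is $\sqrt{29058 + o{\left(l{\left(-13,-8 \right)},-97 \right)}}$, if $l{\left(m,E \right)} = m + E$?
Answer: $\frac{\sqrt{3504974}}{11} \approx 170.2$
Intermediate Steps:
$l{\left(m,E \right)} = E + m$
$M = \frac{30}{11}$ ($M = 18 - 3 \frac{-25 - 31}{-4 - 7} = 18 - 3 \left(- \frac{56}{-11}\right) = 18 - 3 \left(\left(-56\right) \left(- \frac{1}{11}\right)\right) = 18 - \frac{168}{11} = \frac{30}{11} \approx 2.7273$)
$o{\left(L,s \right)} = \frac{63}{11} + s$ ($o{\left(L,s \right)} = \left(\frac{30}{11} + 3\right) + s = \frac{63}{11} + s$)
$\sqrt{29058 + o{\left(l{\left(-13,-8 \right)},-97 \right)}} = \sqrt{29058 + \left(\frac{63}{11} - 97\right)} = \sqrt{29058 - \frac{1004}{11}} = \sqrt{\frac{318634}{11}} = \frac{\sqrt{3504974}}{11}$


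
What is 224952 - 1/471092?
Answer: 105973087583/471092 ≈ 2.2495e+5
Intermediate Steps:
224952 - 1/471092 = 105973087583/471092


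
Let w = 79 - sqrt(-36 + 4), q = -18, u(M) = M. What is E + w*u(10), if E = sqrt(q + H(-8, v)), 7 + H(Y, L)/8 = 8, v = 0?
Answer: 790 + I*sqrt(10) - 40*I*sqrt(2) ≈ 790.0 - 53.406*I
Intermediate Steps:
H(Y, L) = 8 (H(Y, L) = -56 + 8*8 = -56 + 64 = 8)
w = 79 - 4*I*sqrt(2) (w = 79 - sqrt(-32) = 79 - 4*I*sqrt(2) ≈ 79.0 - 5.6569*I)
E = I*sqrt(10) (E = sqrt(-18 + 8) = sqrt(-10) = I*sqrt(10) ≈ 3.1623*I)
E + w*u(10) = I*sqrt(10) + (79 - 4*I*sqrt(2))*10 = I*sqrt(10) + (790 - 40*I*sqrt(2)) = 790 + I*sqrt(10) - 40*I*sqrt(2)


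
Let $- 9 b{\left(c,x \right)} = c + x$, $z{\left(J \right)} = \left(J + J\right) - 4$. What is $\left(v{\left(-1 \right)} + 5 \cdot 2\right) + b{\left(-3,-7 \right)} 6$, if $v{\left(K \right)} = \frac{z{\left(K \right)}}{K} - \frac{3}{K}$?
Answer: $\frac{77}{3} \approx 25.667$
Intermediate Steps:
$z{\left(J \right)} = -4 + 2 J$ ($z{\left(J \right)} = 2 J - 4 = -4 + 2 J$)
$v{\left(K \right)} = - \frac{3}{K} + \frac{-4 + 2 K}{K}$ ($v{\left(K \right)} = \frac{-4 + 2 K}{K} - \frac{3}{K} = - \frac{3}{K} + \frac{-4 + 2 K}{K}$)
$b{\left(c,x \right)} = - \frac{c}{9} - \frac{x}{9}$ ($b{\left(c,x \right)} = - \frac{c + x}{9} = - \frac{c}{9} - \frac{x}{9}$)
$\left(v{\left(-1 \right)} + 5 \cdot 2\right) + b{\left(-3,-7 \right)} 6 = \left(\left(2 - \frac{7}{-1}\right) + 5 \cdot 2\right) + \left(\left(- \frac{1}{9}\right) \left(-3\right) - - \frac{7}{9}\right) 6 = \left(\left(2 - -7\right) + 10\right) + \left(\frac{1}{3} + \frac{7}{9}\right) 6 = \left(\left(2 + 7\right) + 10\right) + \frac{10}{9} \cdot 6 = \left(9 + 10\right) + \frac{20}{3} = 19 + \frac{20}{3} = \frac{77}{3}$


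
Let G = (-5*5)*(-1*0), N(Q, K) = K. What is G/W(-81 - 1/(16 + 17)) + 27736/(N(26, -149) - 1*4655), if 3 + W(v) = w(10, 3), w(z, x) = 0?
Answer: -6934/1201 ≈ -5.7735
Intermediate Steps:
G = 0 (G = -25*0 = 0)
W(v) = -3 (W(v) = -3 + 0 = -3)
G/W(-81 - 1/(16 + 17)) + 27736/(N(26, -149) - 1*4655) = 0/(-3) + 27736/(-149 - 1*4655) = 0*(-1/3) + 27736/(-149 - 4655) = 0 + 27736/(-4804) = 0 + 27736*(-1/4804) = 0 - 6934/1201 = -6934/1201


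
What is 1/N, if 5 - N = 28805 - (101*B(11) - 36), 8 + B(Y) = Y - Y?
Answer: -1/29644 ≈ -3.3734e-5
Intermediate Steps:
B(Y) = -8 (B(Y) = -8 + (Y - Y) = -8 + 0 = -8)
N = -29644 (N = 5 - (28805 - (101*(-8) - 36)) = 5 - (28805 - (-808 - 36)) = 5 - (28805 - 1*(-844)) = 5 - (28805 + 844) = 5 - 1*29649 = 5 - 29649 = -29644)
1/N = 1/(-29644) = -1/29644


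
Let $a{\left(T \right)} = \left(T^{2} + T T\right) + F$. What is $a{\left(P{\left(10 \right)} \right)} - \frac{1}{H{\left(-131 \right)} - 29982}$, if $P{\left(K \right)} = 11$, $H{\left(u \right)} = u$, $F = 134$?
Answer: $\frac{11322489}{30113} \approx 376.0$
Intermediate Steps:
$a{\left(T \right)} = 134 + 2 T^{2}$ ($a{\left(T \right)} = \left(T^{2} + T T\right) + 134 = \left(T^{2} + T^{2}\right) + 134 = 2 T^{2} + 134 = 134 + 2 T^{2}$)
$a{\left(P{\left(10 \right)} \right)} - \frac{1}{H{\left(-131 \right)} - 29982} = \left(134 + 2 \cdot 11^{2}\right) - \frac{1}{-131 - 29982} = \left(134 + 2 \cdot 121\right) - \frac{1}{-30113} = \left(134 + 242\right) - - \frac{1}{30113} = 376 + \frac{1}{30113} = \frac{11322489}{30113}$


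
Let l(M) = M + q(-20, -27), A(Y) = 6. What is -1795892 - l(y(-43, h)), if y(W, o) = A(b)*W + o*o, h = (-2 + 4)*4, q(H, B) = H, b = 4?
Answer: -1795678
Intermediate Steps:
h = 8 (h = 2*4 = 8)
y(W, o) = o² + 6*W (y(W, o) = 6*W + o*o = 6*W + o² = o² + 6*W)
l(M) = -20 + M (l(M) = M - 20 = -20 + M)
-1795892 - l(y(-43, h)) = -1795892 - (-20 + (8² + 6*(-43))) = -1795892 - (-20 + (64 - 258)) = -1795892 - (-20 - 194) = -1795892 - 1*(-214) = -1795892 + 214 = -1795678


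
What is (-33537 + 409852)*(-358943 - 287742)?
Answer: -243357265775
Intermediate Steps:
(-33537 + 409852)*(-358943 - 287742) = 376315*(-646685) = -243357265775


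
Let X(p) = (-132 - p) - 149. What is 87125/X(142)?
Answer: -87125/423 ≈ -205.97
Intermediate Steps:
X(p) = -281 - p
87125/X(142) = 87125/(-281 - 1*142) = 87125/(-281 - 142) = 87125/(-423) = 87125*(-1/423) = -87125/423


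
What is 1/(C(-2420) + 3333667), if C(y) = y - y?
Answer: 1/3333667 ≈ 2.9997e-7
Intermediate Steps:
C(y) = 0
1/(C(-2420) + 3333667) = 1/(0 + 3333667) = 1/3333667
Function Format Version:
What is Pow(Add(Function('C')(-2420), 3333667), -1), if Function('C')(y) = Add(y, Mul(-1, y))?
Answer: Rational(1, 3333667) ≈ 2.9997e-7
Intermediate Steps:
Function('C')(y) = 0
Pow(Add(Function('C')(-2420), 3333667), -1) = Pow(Add(0, 3333667), -1) = Pow(3333667, -1) = Rational(1, 3333667)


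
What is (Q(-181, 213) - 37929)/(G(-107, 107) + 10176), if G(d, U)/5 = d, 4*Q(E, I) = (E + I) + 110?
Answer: -75787/19282 ≈ -3.9305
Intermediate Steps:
Q(E, I) = 55/2 + E/4 + I/4 (Q(E, I) = ((E + I) + 110)/4 = (110 + E + I)/4 = 55/2 + E/4 + I/4)
G(d, U) = 5*d
(Q(-181, 213) - 37929)/(G(-107, 107) + 10176) = ((55/2 + (¼)*(-181) + (¼)*213) - 37929)/(5*(-107) + 10176) = ((55/2 - 181/4 + 213/4) - 37929)/(-535 + 10176) = (71/2 - 37929)/9641 = -75787/2*1/9641 = -75787/19282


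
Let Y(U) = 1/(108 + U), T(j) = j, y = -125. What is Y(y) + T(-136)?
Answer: -2313/17 ≈ -136.06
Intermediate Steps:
Y(y) + T(-136) = 1/(108 - 125) - 136 = 1/(-17) - 136 = -1/17 - 136 = -2313/17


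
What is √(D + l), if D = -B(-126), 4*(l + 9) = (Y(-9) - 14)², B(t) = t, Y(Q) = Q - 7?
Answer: 3*√38 ≈ 18.493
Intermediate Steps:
Y(Q) = -7 + Q
l = 216 (l = -9 + ((-7 - 9) - 14)²/4 = -9 + (-16 - 14)²/4 = -9 + (¼)*(-30)² = -9 + (¼)*900 = -9 + 225 = 216)
D = 126 (D = -1*(-126) = 126)
√(D + l) = √(126 + 216) = √342 = 3*√38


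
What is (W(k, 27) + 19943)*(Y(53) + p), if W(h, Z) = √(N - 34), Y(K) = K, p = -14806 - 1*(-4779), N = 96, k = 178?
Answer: -198911482 - 9974*√62 ≈ -1.9899e+8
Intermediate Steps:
p = -10027 (p = -14806 + 4779 = -10027)
W(h, Z) = √62 (W(h, Z) = √(96 - 34) = √62)
(W(k, 27) + 19943)*(Y(53) + p) = (√62 + 19943)*(53 - 10027) = (19943 + √62)*(-9974) = -198911482 - 9974*√62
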